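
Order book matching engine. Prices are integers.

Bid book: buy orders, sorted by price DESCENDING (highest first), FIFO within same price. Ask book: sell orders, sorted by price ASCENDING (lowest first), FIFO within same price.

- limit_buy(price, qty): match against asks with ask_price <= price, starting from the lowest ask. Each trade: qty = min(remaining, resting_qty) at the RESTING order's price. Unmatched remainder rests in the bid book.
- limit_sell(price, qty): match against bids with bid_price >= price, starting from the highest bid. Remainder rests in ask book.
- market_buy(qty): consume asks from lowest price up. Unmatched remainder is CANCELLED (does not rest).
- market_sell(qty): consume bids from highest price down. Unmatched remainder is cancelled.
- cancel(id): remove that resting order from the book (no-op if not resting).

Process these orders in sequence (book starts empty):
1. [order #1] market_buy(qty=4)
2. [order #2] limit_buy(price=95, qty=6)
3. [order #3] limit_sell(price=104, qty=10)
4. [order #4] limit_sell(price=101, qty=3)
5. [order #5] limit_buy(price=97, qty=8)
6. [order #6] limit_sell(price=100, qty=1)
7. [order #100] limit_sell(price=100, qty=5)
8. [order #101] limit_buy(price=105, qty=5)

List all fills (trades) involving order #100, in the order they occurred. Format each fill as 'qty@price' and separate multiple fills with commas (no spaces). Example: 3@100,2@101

After op 1 [order #1] market_buy(qty=4): fills=none; bids=[-] asks=[-]
After op 2 [order #2] limit_buy(price=95, qty=6): fills=none; bids=[#2:6@95] asks=[-]
After op 3 [order #3] limit_sell(price=104, qty=10): fills=none; bids=[#2:6@95] asks=[#3:10@104]
After op 4 [order #4] limit_sell(price=101, qty=3): fills=none; bids=[#2:6@95] asks=[#4:3@101 #3:10@104]
After op 5 [order #5] limit_buy(price=97, qty=8): fills=none; bids=[#5:8@97 #2:6@95] asks=[#4:3@101 #3:10@104]
After op 6 [order #6] limit_sell(price=100, qty=1): fills=none; bids=[#5:8@97 #2:6@95] asks=[#6:1@100 #4:3@101 #3:10@104]
After op 7 [order #100] limit_sell(price=100, qty=5): fills=none; bids=[#5:8@97 #2:6@95] asks=[#6:1@100 #100:5@100 #4:3@101 #3:10@104]
After op 8 [order #101] limit_buy(price=105, qty=5): fills=#101x#6:1@100 #101x#100:4@100; bids=[#5:8@97 #2:6@95] asks=[#100:1@100 #4:3@101 #3:10@104]

Answer: 4@100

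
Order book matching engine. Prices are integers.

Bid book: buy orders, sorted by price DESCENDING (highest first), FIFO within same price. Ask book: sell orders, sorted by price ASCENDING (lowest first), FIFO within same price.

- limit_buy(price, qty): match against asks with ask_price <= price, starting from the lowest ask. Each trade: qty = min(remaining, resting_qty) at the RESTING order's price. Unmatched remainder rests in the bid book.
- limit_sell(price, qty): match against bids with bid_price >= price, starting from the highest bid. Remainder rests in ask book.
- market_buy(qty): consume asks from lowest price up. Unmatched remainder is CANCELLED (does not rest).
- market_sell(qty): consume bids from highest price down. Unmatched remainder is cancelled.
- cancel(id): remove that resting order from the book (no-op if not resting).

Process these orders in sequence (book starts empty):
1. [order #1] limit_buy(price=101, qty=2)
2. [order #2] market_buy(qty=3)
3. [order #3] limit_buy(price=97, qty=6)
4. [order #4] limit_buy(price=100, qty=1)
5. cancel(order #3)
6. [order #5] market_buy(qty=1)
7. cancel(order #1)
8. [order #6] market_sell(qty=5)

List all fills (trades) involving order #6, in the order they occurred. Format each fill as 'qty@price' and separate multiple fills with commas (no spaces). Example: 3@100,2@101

Answer: 1@100

Derivation:
After op 1 [order #1] limit_buy(price=101, qty=2): fills=none; bids=[#1:2@101] asks=[-]
After op 2 [order #2] market_buy(qty=3): fills=none; bids=[#1:2@101] asks=[-]
After op 3 [order #3] limit_buy(price=97, qty=6): fills=none; bids=[#1:2@101 #3:6@97] asks=[-]
After op 4 [order #4] limit_buy(price=100, qty=1): fills=none; bids=[#1:2@101 #4:1@100 #3:6@97] asks=[-]
After op 5 cancel(order #3): fills=none; bids=[#1:2@101 #4:1@100] asks=[-]
After op 6 [order #5] market_buy(qty=1): fills=none; bids=[#1:2@101 #4:1@100] asks=[-]
After op 7 cancel(order #1): fills=none; bids=[#4:1@100] asks=[-]
After op 8 [order #6] market_sell(qty=5): fills=#4x#6:1@100; bids=[-] asks=[-]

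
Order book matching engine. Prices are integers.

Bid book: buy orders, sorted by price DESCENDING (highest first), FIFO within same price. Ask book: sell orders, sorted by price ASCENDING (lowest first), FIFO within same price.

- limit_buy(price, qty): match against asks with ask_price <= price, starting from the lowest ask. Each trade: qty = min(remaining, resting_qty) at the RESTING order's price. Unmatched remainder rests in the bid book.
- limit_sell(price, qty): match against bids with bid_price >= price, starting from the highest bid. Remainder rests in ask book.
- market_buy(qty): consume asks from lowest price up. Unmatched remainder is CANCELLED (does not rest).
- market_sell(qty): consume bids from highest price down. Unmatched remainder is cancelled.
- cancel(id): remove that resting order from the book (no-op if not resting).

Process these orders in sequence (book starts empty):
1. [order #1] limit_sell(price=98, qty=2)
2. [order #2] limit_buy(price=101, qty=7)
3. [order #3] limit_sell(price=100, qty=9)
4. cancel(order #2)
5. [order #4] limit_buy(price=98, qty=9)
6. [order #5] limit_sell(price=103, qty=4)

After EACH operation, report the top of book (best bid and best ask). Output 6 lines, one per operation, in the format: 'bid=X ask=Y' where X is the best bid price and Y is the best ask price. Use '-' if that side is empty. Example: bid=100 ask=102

Answer: bid=- ask=98
bid=101 ask=-
bid=- ask=100
bid=- ask=100
bid=98 ask=100
bid=98 ask=100

Derivation:
After op 1 [order #1] limit_sell(price=98, qty=2): fills=none; bids=[-] asks=[#1:2@98]
After op 2 [order #2] limit_buy(price=101, qty=7): fills=#2x#1:2@98; bids=[#2:5@101] asks=[-]
After op 3 [order #3] limit_sell(price=100, qty=9): fills=#2x#3:5@101; bids=[-] asks=[#3:4@100]
After op 4 cancel(order #2): fills=none; bids=[-] asks=[#3:4@100]
After op 5 [order #4] limit_buy(price=98, qty=9): fills=none; bids=[#4:9@98] asks=[#3:4@100]
After op 6 [order #5] limit_sell(price=103, qty=4): fills=none; bids=[#4:9@98] asks=[#3:4@100 #5:4@103]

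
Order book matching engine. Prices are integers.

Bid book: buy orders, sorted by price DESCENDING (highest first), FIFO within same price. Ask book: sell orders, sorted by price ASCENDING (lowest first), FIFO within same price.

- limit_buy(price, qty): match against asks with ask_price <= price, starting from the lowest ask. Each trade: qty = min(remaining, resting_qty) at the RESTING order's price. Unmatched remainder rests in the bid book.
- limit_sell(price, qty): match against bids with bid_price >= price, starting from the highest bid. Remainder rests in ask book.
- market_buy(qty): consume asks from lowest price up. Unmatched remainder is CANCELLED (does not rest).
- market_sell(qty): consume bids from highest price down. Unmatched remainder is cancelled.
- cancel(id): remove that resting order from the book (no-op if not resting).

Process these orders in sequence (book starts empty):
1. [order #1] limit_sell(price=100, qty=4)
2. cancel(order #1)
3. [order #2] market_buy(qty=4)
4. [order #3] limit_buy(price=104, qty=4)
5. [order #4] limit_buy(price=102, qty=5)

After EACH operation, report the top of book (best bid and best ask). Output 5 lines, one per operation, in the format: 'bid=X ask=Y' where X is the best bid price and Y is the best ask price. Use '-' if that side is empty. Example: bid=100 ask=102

Answer: bid=- ask=100
bid=- ask=-
bid=- ask=-
bid=104 ask=-
bid=104 ask=-

Derivation:
After op 1 [order #1] limit_sell(price=100, qty=4): fills=none; bids=[-] asks=[#1:4@100]
After op 2 cancel(order #1): fills=none; bids=[-] asks=[-]
After op 3 [order #2] market_buy(qty=4): fills=none; bids=[-] asks=[-]
After op 4 [order #3] limit_buy(price=104, qty=4): fills=none; bids=[#3:4@104] asks=[-]
After op 5 [order #4] limit_buy(price=102, qty=5): fills=none; bids=[#3:4@104 #4:5@102] asks=[-]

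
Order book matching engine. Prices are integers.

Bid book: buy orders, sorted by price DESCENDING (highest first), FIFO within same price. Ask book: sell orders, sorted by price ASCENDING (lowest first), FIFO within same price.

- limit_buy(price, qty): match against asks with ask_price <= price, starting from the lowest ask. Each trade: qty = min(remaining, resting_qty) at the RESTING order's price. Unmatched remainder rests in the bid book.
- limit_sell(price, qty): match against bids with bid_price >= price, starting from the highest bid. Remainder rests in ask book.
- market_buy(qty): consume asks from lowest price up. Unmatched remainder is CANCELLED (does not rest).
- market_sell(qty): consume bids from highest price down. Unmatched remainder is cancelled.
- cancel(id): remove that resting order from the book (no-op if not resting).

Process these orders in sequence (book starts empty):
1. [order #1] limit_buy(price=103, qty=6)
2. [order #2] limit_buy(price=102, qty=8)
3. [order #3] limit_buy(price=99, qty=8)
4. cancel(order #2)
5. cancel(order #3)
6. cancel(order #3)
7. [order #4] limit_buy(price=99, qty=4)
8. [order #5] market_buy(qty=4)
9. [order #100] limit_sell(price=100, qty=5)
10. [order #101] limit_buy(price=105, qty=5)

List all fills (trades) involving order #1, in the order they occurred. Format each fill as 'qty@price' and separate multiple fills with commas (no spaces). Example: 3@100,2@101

Answer: 5@103

Derivation:
After op 1 [order #1] limit_buy(price=103, qty=6): fills=none; bids=[#1:6@103] asks=[-]
After op 2 [order #2] limit_buy(price=102, qty=8): fills=none; bids=[#1:6@103 #2:8@102] asks=[-]
After op 3 [order #3] limit_buy(price=99, qty=8): fills=none; bids=[#1:6@103 #2:8@102 #3:8@99] asks=[-]
After op 4 cancel(order #2): fills=none; bids=[#1:6@103 #3:8@99] asks=[-]
After op 5 cancel(order #3): fills=none; bids=[#1:6@103] asks=[-]
After op 6 cancel(order #3): fills=none; bids=[#1:6@103] asks=[-]
After op 7 [order #4] limit_buy(price=99, qty=4): fills=none; bids=[#1:6@103 #4:4@99] asks=[-]
After op 8 [order #5] market_buy(qty=4): fills=none; bids=[#1:6@103 #4:4@99] asks=[-]
After op 9 [order #100] limit_sell(price=100, qty=5): fills=#1x#100:5@103; bids=[#1:1@103 #4:4@99] asks=[-]
After op 10 [order #101] limit_buy(price=105, qty=5): fills=none; bids=[#101:5@105 #1:1@103 #4:4@99] asks=[-]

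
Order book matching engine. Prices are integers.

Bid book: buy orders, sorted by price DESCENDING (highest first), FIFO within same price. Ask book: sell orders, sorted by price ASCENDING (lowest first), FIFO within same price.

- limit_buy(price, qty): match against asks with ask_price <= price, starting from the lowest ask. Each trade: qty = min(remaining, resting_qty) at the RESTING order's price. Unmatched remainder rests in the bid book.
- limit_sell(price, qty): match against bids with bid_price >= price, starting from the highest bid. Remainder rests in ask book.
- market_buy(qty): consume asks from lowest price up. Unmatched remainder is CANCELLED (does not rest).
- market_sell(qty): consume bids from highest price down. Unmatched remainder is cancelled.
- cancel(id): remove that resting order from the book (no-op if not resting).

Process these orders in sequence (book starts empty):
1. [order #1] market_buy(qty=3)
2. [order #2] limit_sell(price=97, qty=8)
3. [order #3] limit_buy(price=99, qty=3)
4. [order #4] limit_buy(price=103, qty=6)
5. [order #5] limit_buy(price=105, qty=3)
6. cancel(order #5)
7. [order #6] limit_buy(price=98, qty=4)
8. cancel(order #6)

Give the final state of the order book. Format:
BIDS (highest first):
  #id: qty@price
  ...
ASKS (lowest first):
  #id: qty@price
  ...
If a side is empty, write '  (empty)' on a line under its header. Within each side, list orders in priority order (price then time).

Answer: BIDS (highest first):
  #4: 1@103
ASKS (lowest first):
  (empty)

Derivation:
After op 1 [order #1] market_buy(qty=3): fills=none; bids=[-] asks=[-]
After op 2 [order #2] limit_sell(price=97, qty=8): fills=none; bids=[-] asks=[#2:8@97]
After op 3 [order #3] limit_buy(price=99, qty=3): fills=#3x#2:3@97; bids=[-] asks=[#2:5@97]
After op 4 [order #4] limit_buy(price=103, qty=6): fills=#4x#2:5@97; bids=[#4:1@103] asks=[-]
After op 5 [order #5] limit_buy(price=105, qty=3): fills=none; bids=[#5:3@105 #4:1@103] asks=[-]
After op 6 cancel(order #5): fills=none; bids=[#4:1@103] asks=[-]
After op 7 [order #6] limit_buy(price=98, qty=4): fills=none; bids=[#4:1@103 #6:4@98] asks=[-]
After op 8 cancel(order #6): fills=none; bids=[#4:1@103] asks=[-]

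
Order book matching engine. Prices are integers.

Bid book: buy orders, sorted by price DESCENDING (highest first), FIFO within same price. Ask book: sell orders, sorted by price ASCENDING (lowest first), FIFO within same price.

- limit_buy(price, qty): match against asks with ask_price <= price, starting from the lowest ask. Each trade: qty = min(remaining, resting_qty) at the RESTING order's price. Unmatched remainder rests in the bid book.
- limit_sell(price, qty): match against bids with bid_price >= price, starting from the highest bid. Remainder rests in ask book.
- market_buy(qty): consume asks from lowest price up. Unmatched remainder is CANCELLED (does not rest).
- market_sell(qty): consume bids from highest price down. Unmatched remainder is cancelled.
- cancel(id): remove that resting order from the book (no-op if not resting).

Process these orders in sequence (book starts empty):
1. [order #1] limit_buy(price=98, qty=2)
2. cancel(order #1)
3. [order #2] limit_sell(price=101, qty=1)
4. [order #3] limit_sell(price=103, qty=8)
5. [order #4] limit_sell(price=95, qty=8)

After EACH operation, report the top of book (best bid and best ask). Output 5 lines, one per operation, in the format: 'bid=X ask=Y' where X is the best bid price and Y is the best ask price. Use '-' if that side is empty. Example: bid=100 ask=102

Answer: bid=98 ask=-
bid=- ask=-
bid=- ask=101
bid=- ask=101
bid=- ask=95

Derivation:
After op 1 [order #1] limit_buy(price=98, qty=2): fills=none; bids=[#1:2@98] asks=[-]
After op 2 cancel(order #1): fills=none; bids=[-] asks=[-]
After op 3 [order #2] limit_sell(price=101, qty=1): fills=none; bids=[-] asks=[#2:1@101]
After op 4 [order #3] limit_sell(price=103, qty=8): fills=none; bids=[-] asks=[#2:1@101 #3:8@103]
After op 5 [order #4] limit_sell(price=95, qty=8): fills=none; bids=[-] asks=[#4:8@95 #2:1@101 #3:8@103]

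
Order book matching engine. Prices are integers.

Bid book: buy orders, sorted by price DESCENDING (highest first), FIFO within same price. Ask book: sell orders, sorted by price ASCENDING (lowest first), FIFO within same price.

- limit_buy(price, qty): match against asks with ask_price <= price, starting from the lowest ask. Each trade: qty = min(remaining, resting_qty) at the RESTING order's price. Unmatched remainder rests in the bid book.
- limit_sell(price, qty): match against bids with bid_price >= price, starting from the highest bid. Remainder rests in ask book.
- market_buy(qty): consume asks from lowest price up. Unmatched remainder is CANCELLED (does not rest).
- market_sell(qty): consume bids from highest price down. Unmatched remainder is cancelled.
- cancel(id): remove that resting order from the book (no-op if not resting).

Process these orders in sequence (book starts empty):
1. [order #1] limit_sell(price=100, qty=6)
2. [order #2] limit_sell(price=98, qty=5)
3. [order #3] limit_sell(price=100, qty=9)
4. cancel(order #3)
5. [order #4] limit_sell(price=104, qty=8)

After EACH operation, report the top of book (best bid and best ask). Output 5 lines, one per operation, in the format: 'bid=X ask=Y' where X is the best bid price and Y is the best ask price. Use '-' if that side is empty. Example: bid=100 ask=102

After op 1 [order #1] limit_sell(price=100, qty=6): fills=none; bids=[-] asks=[#1:6@100]
After op 2 [order #2] limit_sell(price=98, qty=5): fills=none; bids=[-] asks=[#2:5@98 #1:6@100]
After op 3 [order #3] limit_sell(price=100, qty=9): fills=none; bids=[-] asks=[#2:5@98 #1:6@100 #3:9@100]
After op 4 cancel(order #3): fills=none; bids=[-] asks=[#2:5@98 #1:6@100]
After op 5 [order #4] limit_sell(price=104, qty=8): fills=none; bids=[-] asks=[#2:5@98 #1:6@100 #4:8@104]

Answer: bid=- ask=100
bid=- ask=98
bid=- ask=98
bid=- ask=98
bid=- ask=98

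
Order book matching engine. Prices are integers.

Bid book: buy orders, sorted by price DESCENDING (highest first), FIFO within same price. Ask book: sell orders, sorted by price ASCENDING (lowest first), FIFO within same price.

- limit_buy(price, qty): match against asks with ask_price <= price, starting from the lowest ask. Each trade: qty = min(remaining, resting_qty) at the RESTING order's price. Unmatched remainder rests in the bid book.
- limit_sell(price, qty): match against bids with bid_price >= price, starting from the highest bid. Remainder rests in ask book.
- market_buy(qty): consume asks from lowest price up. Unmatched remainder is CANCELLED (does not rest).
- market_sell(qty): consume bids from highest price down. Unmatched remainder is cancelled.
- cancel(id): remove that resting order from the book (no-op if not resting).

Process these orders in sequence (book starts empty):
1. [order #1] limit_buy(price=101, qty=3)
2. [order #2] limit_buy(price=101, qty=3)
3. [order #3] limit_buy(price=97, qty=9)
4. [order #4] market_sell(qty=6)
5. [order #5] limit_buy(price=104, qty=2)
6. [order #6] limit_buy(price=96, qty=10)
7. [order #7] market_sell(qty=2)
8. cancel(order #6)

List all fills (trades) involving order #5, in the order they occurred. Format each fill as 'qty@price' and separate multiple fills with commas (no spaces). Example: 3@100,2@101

Answer: 2@104

Derivation:
After op 1 [order #1] limit_buy(price=101, qty=3): fills=none; bids=[#1:3@101] asks=[-]
After op 2 [order #2] limit_buy(price=101, qty=3): fills=none; bids=[#1:3@101 #2:3@101] asks=[-]
After op 3 [order #3] limit_buy(price=97, qty=9): fills=none; bids=[#1:3@101 #2:3@101 #3:9@97] asks=[-]
After op 4 [order #4] market_sell(qty=6): fills=#1x#4:3@101 #2x#4:3@101; bids=[#3:9@97] asks=[-]
After op 5 [order #5] limit_buy(price=104, qty=2): fills=none; bids=[#5:2@104 #3:9@97] asks=[-]
After op 6 [order #6] limit_buy(price=96, qty=10): fills=none; bids=[#5:2@104 #3:9@97 #6:10@96] asks=[-]
After op 7 [order #7] market_sell(qty=2): fills=#5x#7:2@104; bids=[#3:9@97 #6:10@96] asks=[-]
After op 8 cancel(order #6): fills=none; bids=[#3:9@97] asks=[-]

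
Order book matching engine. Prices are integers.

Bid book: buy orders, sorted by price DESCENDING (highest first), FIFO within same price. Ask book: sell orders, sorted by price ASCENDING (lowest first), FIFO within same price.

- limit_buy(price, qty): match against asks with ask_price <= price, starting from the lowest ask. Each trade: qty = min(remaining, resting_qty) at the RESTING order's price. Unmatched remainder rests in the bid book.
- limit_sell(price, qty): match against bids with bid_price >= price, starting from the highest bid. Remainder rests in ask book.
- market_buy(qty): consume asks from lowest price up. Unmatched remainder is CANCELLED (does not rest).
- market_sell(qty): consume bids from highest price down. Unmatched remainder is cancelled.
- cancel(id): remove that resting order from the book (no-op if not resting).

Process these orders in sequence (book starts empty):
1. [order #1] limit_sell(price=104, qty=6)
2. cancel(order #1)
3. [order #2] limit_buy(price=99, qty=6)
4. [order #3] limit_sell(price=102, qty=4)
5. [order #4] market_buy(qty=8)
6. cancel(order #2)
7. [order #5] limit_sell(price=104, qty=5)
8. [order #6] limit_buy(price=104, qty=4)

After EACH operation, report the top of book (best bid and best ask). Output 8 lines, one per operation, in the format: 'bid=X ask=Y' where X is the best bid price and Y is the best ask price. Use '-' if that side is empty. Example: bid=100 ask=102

Answer: bid=- ask=104
bid=- ask=-
bid=99 ask=-
bid=99 ask=102
bid=99 ask=-
bid=- ask=-
bid=- ask=104
bid=- ask=104

Derivation:
After op 1 [order #1] limit_sell(price=104, qty=6): fills=none; bids=[-] asks=[#1:6@104]
After op 2 cancel(order #1): fills=none; bids=[-] asks=[-]
After op 3 [order #2] limit_buy(price=99, qty=6): fills=none; bids=[#2:6@99] asks=[-]
After op 4 [order #3] limit_sell(price=102, qty=4): fills=none; bids=[#2:6@99] asks=[#3:4@102]
After op 5 [order #4] market_buy(qty=8): fills=#4x#3:4@102; bids=[#2:6@99] asks=[-]
After op 6 cancel(order #2): fills=none; bids=[-] asks=[-]
After op 7 [order #5] limit_sell(price=104, qty=5): fills=none; bids=[-] asks=[#5:5@104]
After op 8 [order #6] limit_buy(price=104, qty=4): fills=#6x#5:4@104; bids=[-] asks=[#5:1@104]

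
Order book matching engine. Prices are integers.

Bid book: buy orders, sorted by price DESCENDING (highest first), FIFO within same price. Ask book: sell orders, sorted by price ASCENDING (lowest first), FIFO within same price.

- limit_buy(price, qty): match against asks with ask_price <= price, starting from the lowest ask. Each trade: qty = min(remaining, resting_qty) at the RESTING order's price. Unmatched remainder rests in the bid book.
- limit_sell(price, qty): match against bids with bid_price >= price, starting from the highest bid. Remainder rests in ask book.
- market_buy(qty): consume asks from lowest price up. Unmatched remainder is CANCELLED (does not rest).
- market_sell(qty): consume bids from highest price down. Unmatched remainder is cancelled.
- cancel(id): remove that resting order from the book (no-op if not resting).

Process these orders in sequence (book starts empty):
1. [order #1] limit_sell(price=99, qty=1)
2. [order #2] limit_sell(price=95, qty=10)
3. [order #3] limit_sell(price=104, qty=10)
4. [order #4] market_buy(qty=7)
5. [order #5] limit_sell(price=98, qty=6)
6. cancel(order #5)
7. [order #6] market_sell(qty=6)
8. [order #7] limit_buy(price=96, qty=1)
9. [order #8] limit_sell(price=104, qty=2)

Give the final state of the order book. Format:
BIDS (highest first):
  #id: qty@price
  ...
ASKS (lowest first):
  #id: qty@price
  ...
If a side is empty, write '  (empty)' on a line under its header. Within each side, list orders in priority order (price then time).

After op 1 [order #1] limit_sell(price=99, qty=1): fills=none; bids=[-] asks=[#1:1@99]
After op 2 [order #2] limit_sell(price=95, qty=10): fills=none; bids=[-] asks=[#2:10@95 #1:1@99]
After op 3 [order #3] limit_sell(price=104, qty=10): fills=none; bids=[-] asks=[#2:10@95 #1:1@99 #3:10@104]
After op 4 [order #4] market_buy(qty=7): fills=#4x#2:7@95; bids=[-] asks=[#2:3@95 #1:1@99 #3:10@104]
After op 5 [order #5] limit_sell(price=98, qty=6): fills=none; bids=[-] asks=[#2:3@95 #5:6@98 #1:1@99 #3:10@104]
After op 6 cancel(order #5): fills=none; bids=[-] asks=[#2:3@95 #1:1@99 #3:10@104]
After op 7 [order #6] market_sell(qty=6): fills=none; bids=[-] asks=[#2:3@95 #1:1@99 #3:10@104]
After op 8 [order #7] limit_buy(price=96, qty=1): fills=#7x#2:1@95; bids=[-] asks=[#2:2@95 #1:1@99 #3:10@104]
After op 9 [order #8] limit_sell(price=104, qty=2): fills=none; bids=[-] asks=[#2:2@95 #1:1@99 #3:10@104 #8:2@104]

Answer: BIDS (highest first):
  (empty)
ASKS (lowest first):
  #2: 2@95
  #1: 1@99
  #3: 10@104
  #8: 2@104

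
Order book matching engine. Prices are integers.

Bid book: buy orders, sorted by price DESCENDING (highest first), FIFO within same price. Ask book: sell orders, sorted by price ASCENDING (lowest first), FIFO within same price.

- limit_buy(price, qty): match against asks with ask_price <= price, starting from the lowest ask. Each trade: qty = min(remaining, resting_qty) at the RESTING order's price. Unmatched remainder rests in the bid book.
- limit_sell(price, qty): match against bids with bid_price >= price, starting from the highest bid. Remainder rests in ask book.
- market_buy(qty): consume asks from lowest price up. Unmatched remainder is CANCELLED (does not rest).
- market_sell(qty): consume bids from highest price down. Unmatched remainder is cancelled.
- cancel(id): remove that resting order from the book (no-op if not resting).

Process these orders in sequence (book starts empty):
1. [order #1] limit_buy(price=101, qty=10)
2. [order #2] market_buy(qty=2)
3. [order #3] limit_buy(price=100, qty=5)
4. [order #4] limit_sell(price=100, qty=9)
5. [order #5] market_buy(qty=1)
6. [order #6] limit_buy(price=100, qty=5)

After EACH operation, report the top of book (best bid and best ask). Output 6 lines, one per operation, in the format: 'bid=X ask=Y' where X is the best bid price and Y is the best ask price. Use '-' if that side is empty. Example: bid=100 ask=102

After op 1 [order #1] limit_buy(price=101, qty=10): fills=none; bids=[#1:10@101] asks=[-]
After op 2 [order #2] market_buy(qty=2): fills=none; bids=[#1:10@101] asks=[-]
After op 3 [order #3] limit_buy(price=100, qty=5): fills=none; bids=[#1:10@101 #3:5@100] asks=[-]
After op 4 [order #4] limit_sell(price=100, qty=9): fills=#1x#4:9@101; bids=[#1:1@101 #3:5@100] asks=[-]
After op 5 [order #5] market_buy(qty=1): fills=none; bids=[#1:1@101 #3:5@100] asks=[-]
After op 6 [order #6] limit_buy(price=100, qty=5): fills=none; bids=[#1:1@101 #3:5@100 #6:5@100] asks=[-]

Answer: bid=101 ask=-
bid=101 ask=-
bid=101 ask=-
bid=101 ask=-
bid=101 ask=-
bid=101 ask=-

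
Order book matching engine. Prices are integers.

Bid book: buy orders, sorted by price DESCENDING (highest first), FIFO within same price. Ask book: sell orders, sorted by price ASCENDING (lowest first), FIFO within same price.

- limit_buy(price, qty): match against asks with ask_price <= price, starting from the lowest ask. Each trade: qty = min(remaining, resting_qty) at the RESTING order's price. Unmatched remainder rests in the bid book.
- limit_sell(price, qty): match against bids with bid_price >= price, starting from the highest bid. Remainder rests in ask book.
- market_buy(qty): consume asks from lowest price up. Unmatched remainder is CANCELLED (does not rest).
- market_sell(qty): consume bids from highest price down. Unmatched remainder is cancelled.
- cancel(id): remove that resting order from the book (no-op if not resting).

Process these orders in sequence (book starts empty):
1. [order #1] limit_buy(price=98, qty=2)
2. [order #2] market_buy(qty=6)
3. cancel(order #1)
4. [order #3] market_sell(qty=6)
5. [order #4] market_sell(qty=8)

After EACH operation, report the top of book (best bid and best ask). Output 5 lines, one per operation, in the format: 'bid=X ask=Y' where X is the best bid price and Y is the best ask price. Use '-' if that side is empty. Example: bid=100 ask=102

After op 1 [order #1] limit_buy(price=98, qty=2): fills=none; bids=[#1:2@98] asks=[-]
After op 2 [order #2] market_buy(qty=6): fills=none; bids=[#1:2@98] asks=[-]
After op 3 cancel(order #1): fills=none; bids=[-] asks=[-]
After op 4 [order #3] market_sell(qty=6): fills=none; bids=[-] asks=[-]
After op 5 [order #4] market_sell(qty=8): fills=none; bids=[-] asks=[-]

Answer: bid=98 ask=-
bid=98 ask=-
bid=- ask=-
bid=- ask=-
bid=- ask=-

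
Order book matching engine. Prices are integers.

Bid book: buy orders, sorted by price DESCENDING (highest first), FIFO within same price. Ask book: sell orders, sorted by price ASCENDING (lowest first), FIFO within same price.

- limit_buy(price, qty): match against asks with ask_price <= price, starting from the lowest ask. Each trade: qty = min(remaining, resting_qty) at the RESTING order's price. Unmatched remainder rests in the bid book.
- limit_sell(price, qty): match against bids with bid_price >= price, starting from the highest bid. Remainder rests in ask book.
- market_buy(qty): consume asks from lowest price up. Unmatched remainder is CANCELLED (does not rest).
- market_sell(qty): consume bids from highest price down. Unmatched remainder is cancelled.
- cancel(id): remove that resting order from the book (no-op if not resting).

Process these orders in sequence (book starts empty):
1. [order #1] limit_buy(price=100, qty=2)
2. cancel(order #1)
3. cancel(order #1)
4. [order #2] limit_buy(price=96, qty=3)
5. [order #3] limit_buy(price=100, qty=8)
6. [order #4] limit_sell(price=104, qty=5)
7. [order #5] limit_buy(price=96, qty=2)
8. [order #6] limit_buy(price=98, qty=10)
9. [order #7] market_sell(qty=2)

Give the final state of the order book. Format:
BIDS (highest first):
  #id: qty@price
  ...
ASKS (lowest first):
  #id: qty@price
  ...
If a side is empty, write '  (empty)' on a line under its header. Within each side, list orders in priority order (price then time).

Answer: BIDS (highest first):
  #3: 6@100
  #6: 10@98
  #2: 3@96
  #5: 2@96
ASKS (lowest first):
  #4: 5@104

Derivation:
After op 1 [order #1] limit_buy(price=100, qty=2): fills=none; bids=[#1:2@100] asks=[-]
After op 2 cancel(order #1): fills=none; bids=[-] asks=[-]
After op 3 cancel(order #1): fills=none; bids=[-] asks=[-]
After op 4 [order #2] limit_buy(price=96, qty=3): fills=none; bids=[#2:3@96] asks=[-]
After op 5 [order #3] limit_buy(price=100, qty=8): fills=none; bids=[#3:8@100 #2:3@96] asks=[-]
After op 6 [order #4] limit_sell(price=104, qty=5): fills=none; bids=[#3:8@100 #2:3@96] asks=[#4:5@104]
After op 7 [order #5] limit_buy(price=96, qty=2): fills=none; bids=[#3:8@100 #2:3@96 #5:2@96] asks=[#4:5@104]
After op 8 [order #6] limit_buy(price=98, qty=10): fills=none; bids=[#3:8@100 #6:10@98 #2:3@96 #5:2@96] asks=[#4:5@104]
After op 9 [order #7] market_sell(qty=2): fills=#3x#7:2@100; bids=[#3:6@100 #6:10@98 #2:3@96 #5:2@96] asks=[#4:5@104]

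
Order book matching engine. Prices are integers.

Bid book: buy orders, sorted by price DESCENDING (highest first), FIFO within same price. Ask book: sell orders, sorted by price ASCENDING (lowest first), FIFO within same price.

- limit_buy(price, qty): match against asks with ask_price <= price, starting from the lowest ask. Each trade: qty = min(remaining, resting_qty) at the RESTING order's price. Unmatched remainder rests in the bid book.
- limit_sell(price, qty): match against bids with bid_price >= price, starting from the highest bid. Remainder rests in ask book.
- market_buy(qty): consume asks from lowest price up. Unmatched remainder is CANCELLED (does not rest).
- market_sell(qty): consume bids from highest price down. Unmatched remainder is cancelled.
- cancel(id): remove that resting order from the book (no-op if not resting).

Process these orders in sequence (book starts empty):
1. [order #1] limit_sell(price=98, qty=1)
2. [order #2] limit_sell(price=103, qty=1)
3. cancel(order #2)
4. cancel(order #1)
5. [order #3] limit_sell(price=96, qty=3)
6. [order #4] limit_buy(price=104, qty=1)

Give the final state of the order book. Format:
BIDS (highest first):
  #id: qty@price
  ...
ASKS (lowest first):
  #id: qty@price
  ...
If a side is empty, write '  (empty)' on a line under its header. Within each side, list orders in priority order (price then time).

After op 1 [order #1] limit_sell(price=98, qty=1): fills=none; bids=[-] asks=[#1:1@98]
After op 2 [order #2] limit_sell(price=103, qty=1): fills=none; bids=[-] asks=[#1:1@98 #2:1@103]
After op 3 cancel(order #2): fills=none; bids=[-] asks=[#1:1@98]
After op 4 cancel(order #1): fills=none; bids=[-] asks=[-]
After op 5 [order #3] limit_sell(price=96, qty=3): fills=none; bids=[-] asks=[#3:3@96]
After op 6 [order #4] limit_buy(price=104, qty=1): fills=#4x#3:1@96; bids=[-] asks=[#3:2@96]

Answer: BIDS (highest first):
  (empty)
ASKS (lowest first):
  #3: 2@96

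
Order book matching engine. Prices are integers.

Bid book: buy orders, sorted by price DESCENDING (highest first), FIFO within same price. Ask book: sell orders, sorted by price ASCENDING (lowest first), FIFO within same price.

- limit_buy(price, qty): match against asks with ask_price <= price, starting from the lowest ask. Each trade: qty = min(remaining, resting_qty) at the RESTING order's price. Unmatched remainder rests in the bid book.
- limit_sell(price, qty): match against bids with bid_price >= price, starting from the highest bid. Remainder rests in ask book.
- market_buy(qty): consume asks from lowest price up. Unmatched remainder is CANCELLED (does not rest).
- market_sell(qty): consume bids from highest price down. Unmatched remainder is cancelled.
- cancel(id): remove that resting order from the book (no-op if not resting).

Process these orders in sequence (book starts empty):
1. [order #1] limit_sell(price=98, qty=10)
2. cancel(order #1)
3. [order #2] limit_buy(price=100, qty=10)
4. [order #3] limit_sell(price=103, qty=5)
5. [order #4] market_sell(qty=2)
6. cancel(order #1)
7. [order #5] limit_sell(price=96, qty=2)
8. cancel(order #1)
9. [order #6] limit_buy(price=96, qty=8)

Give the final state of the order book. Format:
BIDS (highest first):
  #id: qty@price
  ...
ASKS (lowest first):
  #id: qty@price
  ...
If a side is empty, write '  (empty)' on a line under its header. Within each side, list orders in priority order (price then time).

Answer: BIDS (highest first):
  #2: 6@100
  #6: 8@96
ASKS (lowest first):
  #3: 5@103

Derivation:
After op 1 [order #1] limit_sell(price=98, qty=10): fills=none; bids=[-] asks=[#1:10@98]
After op 2 cancel(order #1): fills=none; bids=[-] asks=[-]
After op 3 [order #2] limit_buy(price=100, qty=10): fills=none; bids=[#2:10@100] asks=[-]
After op 4 [order #3] limit_sell(price=103, qty=5): fills=none; bids=[#2:10@100] asks=[#3:5@103]
After op 5 [order #4] market_sell(qty=2): fills=#2x#4:2@100; bids=[#2:8@100] asks=[#3:5@103]
After op 6 cancel(order #1): fills=none; bids=[#2:8@100] asks=[#3:5@103]
After op 7 [order #5] limit_sell(price=96, qty=2): fills=#2x#5:2@100; bids=[#2:6@100] asks=[#3:5@103]
After op 8 cancel(order #1): fills=none; bids=[#2:6@100] asks=[#3:5@103]
After op 9 [order #6] limit_buy(price=96, qty=8): fills=none; bids=[#2:6@100 #6:8@96] asks=[#3:5@103]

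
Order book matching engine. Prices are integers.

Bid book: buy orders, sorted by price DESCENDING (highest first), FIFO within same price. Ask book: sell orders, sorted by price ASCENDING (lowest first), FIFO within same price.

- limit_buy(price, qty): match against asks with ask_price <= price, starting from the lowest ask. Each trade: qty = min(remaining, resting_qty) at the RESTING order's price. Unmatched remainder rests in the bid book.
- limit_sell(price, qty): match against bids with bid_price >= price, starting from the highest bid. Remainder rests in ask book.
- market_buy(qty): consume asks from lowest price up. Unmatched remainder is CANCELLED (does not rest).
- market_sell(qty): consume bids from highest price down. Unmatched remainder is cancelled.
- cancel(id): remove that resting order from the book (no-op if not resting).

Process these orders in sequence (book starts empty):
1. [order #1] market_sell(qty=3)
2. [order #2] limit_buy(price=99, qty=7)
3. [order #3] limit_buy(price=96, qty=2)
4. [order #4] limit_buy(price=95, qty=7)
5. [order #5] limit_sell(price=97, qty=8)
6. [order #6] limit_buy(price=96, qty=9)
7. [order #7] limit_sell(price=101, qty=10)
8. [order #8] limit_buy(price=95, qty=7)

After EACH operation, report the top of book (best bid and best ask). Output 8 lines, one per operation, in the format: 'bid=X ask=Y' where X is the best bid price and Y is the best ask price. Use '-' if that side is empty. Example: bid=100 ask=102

Answer: bid=- ask=-
bid=99 ask=-
bid=99 ask=-
bid=99 ask=-
bid=96 ask=97
bid=96 ask=97
bid=96 ask=97
bid=96 ask=97

Derivation:
After op 1 [order #1] market_sell(qty=3): fills=none; bids=[-] asks=[-]
After op 2 [order #2] limit_buy(price=99, qty=7): fills=none; bids=[#2:7@99] asks=[-]
After op 3 [order #3] limit_buy(price=96, qty=2): fills=none; bids=[#2:7@99 #3:2@96] asks=[-]
After op 4 [order #4] limit_buy(price=95, qty=7): fills=none; bids=[#2:7@99 #3:2@96 #4:7@95] asks=[-]
After op 5 [order #5] limit_sell(price=97, qty=8): fills=#2x#5:7@99; bids=[#3:2@96 #4:7@95] asks=[#5:1@97]
After op 6 [order #6] limit_buy(price=96, qty=9): fills=none; bids=[#3:2@96 #6:9@96 #4:7@95] asks=[#5:1@97]
After op 7 [order #7] limit_sell(price=101, qty=10): fills=none; bids=[#3:2@96 #6:9@96 #4:7@95] asks=[#5:1@97 #7:10@101]
After op 8 [order #8] limit_buy(price=95, qty=7): fills=none; bids=[#3:2@96 #6:9@96 #4:7@95 #8:7@95] asks=[#5:1@97 #7:10@101]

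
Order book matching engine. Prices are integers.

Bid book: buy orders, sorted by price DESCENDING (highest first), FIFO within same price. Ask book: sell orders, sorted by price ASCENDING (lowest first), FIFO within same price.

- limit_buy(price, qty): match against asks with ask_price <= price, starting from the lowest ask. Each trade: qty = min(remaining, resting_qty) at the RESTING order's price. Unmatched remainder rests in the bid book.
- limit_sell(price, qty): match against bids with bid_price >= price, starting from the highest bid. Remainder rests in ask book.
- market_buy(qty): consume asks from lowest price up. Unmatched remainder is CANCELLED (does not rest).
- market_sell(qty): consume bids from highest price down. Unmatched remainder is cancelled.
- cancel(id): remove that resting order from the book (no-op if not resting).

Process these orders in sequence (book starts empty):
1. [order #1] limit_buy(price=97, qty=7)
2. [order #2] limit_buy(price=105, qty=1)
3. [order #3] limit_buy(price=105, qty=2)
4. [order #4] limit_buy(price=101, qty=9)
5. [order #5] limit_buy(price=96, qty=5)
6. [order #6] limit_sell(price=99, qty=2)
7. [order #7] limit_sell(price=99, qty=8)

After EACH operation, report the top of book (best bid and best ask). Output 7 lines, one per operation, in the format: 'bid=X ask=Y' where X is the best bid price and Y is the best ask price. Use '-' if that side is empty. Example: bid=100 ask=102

After op 1 [order #1] limit_buy(price=97, qty=7): fills=none; bids=[#1:7@97] asks=[-]
After op 2 [order #2] limit_buy(price=105, qty=1): fills=none; bids=[#2:1@105 #1:7@97] asks=[-]
After op 3 [order #3] limit_buy(price=105, qty=2): fills=none; bids=[#2:1@105 #3:2@105 #1:7@97] asks=[-]
After op 4 [order #4] limit_buy(price=101, qty=9): fills=none; bids=[#2:1@105 #3:2@105 #4:9@101 #1:7@97] asks=[-]
After op 5 [order #5] limit_buy(price=96, qty=5): fills=none; bids=[#2:1@105 #3:2@105 #4:9@101 #1:7@97 #5:5@96] asks=[-]
After op 6 [order #6] limit_sell(price=99, qty=2): fills=#2x#6:1@105 #3x#6:1@105; bids=[#3:1@105 #4:9@101 #1:7@97 #5:5@96] asks=[-]
After op 7 [order #7] limit_sell(price=99, qty=8): fills=#3x#7:1@105 #4x#7:7@101; bids=[#4:2@101 #1:7@97 #5:5@96] asks=[-]

Answer: bid=97 ask=-
bid=105 ask=-
bid=105 ask=-
bid=105 ask=-
bid=105 ask=-
bid=105 ask=-
bid=101 ask=-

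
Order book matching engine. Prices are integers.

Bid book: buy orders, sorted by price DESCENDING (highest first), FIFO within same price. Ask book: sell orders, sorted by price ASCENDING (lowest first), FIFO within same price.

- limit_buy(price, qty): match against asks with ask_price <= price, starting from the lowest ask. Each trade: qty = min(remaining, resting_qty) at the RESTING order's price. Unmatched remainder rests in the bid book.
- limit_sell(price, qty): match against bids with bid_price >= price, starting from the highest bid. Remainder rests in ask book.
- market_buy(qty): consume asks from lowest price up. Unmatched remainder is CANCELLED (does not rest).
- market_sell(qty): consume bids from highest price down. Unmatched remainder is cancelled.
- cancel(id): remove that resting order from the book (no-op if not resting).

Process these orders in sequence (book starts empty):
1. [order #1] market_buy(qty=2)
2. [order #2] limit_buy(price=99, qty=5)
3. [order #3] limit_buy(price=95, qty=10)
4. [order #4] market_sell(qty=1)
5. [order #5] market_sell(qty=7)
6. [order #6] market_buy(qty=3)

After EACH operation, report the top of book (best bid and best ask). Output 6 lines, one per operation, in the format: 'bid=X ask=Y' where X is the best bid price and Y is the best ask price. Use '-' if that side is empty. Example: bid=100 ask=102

After op 1 [order #1] market_buy(qty=2): fills=none; bids=[-] asks=[-]
After op 2 [order #2] limit_buy(price=99, qty=5): fills=none; bids=[#2:5@99] asks=[-]
After op 3 [order #3] limit_buy(price=95, qty=10): fills=none; bids=[#2:5@99 #3:10@95] asks=[-]
After op 4 [order #4] market_sell(qty=1): fills=#2x#4:1@99; bids=[#2:4@99 #3:10@95] asks=[-]
After op 5 [order #5] market_sell(qty=7): fills=#2x#5:4@99 #3x#5:3@95; bids=[#3:7@95] asks=[-]
After op 6 [order #6] market_buy(qty=3): fills=none; bids=[#3:7@95] asks=[-]

Answer: bid=- ask=-
bid=99 ask=-
bid=99 ask=-
bid=99 ask=-
bid=95 ask=-
bid=95 ask=-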